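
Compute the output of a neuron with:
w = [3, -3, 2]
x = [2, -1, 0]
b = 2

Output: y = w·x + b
y = 11

y = (3)(2) + (-3)(-1) + (2)(0) + 2 = 11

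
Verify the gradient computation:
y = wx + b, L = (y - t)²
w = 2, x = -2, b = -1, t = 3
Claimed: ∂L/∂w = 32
Correct

y = (2)(-2) + -1 = -5
∂L/∂y = 2(y - t) = 2(-5 - 3) = -16
∂y/∂w = x = -2
∂L/∂w = -16 × -2 = 32

Claimed value: 32
Correct: The correct gradient is 32.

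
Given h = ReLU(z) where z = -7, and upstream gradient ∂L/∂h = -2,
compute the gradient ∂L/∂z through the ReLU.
∂L/∂z = 0

h = ReLU(-7) = 0
Since z < 0: ∂h/∂z = 0
∂L/∂z = ∂L/∂h · ∂h/∂z = -2 × 0 = 0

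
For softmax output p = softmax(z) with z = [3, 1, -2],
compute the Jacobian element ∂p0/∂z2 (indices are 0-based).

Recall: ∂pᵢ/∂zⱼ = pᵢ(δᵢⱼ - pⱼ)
∂p0/∂z2 = -0.005166

p = softmax(z) = [0.8756, 0.1185, 0.0059]
p0 = 0.8756, p2 = 0.0059

∂p0/∂z2 = -p0 × p2 = -0.8756 × 0.0059 = -0.005166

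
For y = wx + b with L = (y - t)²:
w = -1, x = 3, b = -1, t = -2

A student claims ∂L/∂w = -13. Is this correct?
Incorrect

y = (-1)(3) + -1 = -4
∂L/∂y = 2(y - t) = 2(-4 - -2) = -4
∂y/∂w = x = 3
∂L/∂w = -4 × 3 = -12

Claimed value: -13
Incorrect: The correct gradient is -12.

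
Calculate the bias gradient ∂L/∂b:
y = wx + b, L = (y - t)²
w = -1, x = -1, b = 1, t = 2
∂L/∂b = 0

y = wx + b = (-1)(-1) + 1 = 2
∂L/∂y = 2(y - t) = 2(2 - 2) = 0
∂y/∂b = 1
∂L/∂b = ∂L/∂y · ∂y/∂b = 0 × 1 = 0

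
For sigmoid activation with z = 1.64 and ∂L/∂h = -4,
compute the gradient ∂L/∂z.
∂L/∂z = -0.5443

σ(1.64) = 0.8375
σ'(1.64) = σ(1.64)(1 - σ(1.64)) = 0.8375 × 0.1625 = 0.1361
∂L/∂z = ∂L/∂h · σ'(z) = -4 × 0.1361 = -0.5443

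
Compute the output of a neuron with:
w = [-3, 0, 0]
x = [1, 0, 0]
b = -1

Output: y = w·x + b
y = -4

y = (-3)(1) + (0)(0) + (0)(0) + -1 = -4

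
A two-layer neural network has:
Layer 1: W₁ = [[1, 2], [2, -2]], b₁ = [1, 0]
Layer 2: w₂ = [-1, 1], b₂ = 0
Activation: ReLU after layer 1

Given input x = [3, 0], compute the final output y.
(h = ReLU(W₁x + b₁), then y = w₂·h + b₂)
y = 2

Layer 1 pre-activation: z₁ = [4, 6]
After ReLU: h = [4, 6]
Layer 2 output: y = -1×4 + 1×6 + 0 = 2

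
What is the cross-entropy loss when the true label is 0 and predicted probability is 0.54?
L = 0.7765

L = -0·log(0.54) - 1·log(0.46) = -log(0.46) = 0.7765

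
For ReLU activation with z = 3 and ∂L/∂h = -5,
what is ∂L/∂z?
∂L/∂z = -5

h = ReLU(3) = 3
Since z > 0: ∂h/∂z = 1
∂L/∂z = ∂L/∂h · ∂h/∂z = -5 × 1 = -5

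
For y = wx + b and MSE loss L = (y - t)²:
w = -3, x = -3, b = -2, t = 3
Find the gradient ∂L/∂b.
∂L/∂b = 8

y = wx + b = (-3)(-3) + -2 = 7
∂L/∂y = 2(y - t) = 2(7 - 3) = 8
∂y/∂b = 1
∂L/∂b = ∂L/∂y · ∂y/∂b = 8 × 1 = 8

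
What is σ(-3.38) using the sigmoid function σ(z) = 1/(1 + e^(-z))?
0.03293

sigmoid(-3.38) = 1/(1 + e^(3.38)) = 1/(1 + 29.37) = 0.03293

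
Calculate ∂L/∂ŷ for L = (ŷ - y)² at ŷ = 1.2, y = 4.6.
∂L/∂ŷ = -6.8

∂L/∂ŷ = 2(ŷ - y) = 2(1.2 - 4.6) = 2(-3.4) = -6.8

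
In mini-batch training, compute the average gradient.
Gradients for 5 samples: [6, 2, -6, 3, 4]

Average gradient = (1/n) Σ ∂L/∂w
Average gradient = 1.8

Average = (1/5)(6 + 2 + -6 + 3 + 4) = 9/5 = 1.8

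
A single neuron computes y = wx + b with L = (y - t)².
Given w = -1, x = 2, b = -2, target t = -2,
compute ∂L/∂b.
∂L/∂b = -4

y = wx + b = (-1)(2) + -2 = -4
∂L/∂y = 2(y - t) = 2(-4 - -2) = -4
∂y/∂b = 1
∂L/∂b = ∂L/∂y · ∂y/∂b = -4 × 1 = -4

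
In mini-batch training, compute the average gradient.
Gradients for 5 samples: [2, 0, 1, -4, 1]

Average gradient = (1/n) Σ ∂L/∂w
Average gradient = 0

Average = (1/5)(2 + 0 + 1 + -4 + 1) = 0/5 = 0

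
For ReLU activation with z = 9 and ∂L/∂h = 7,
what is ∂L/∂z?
∂L/∂z = 7

h = ReLU(9) = 9
Since z > 0: ∂h/∂z = 1
∂L/∂z = ∂L/∂h · ∂h/∂z = 7 × 1 = 7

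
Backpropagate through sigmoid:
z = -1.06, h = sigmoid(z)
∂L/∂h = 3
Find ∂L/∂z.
∂L/∂z = 0.5733

σ(-1.06) = 0.2573
σ'(-1.06) = σ(-1.06)(1 - σ(-1.06)) = 0.2573 × 0.7427 = 0.1911
∂L/∂z = ∂L/∂h · σ'(z) = 3 × 0.1911 = 0.5733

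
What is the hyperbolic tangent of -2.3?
-0.9801

tanh(-2.3) = (e^(-2.3) - e^(2.3))/(e^(-2.3) + e^(2.3)) = -0.9801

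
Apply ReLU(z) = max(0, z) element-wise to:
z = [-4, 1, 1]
h = [0, 1, 1]

ReLU applied element-wise: max(0,-4)=0, max(0,1)=1, max(0,1)=1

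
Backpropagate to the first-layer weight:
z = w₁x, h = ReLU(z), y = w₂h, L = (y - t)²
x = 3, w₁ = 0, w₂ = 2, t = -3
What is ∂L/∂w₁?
∂L/∂w₁ = 0

Forward pass:
z = w₁x = 0×3 = 0
h = ReLU(0) = 0
y = w₂h = 2×0 = 0

Backward pass:
∂L/∂y = 2(y - t) = 2(0 - -3) = 6
∂y/∂h = w₂ = 2
∂h/∂z = 0 (ReLU derivative)
∂z/∂w₁ = x = 3

∂L/∂w₁ = 6 × 2 × 0 × 3 = 0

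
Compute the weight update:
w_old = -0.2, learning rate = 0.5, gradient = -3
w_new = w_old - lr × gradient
w_new = 1.3

w_new = w - η·∂L/∂w = -0.2 - 0.5×(-3) = -0.2 - (-1.5) = 1.3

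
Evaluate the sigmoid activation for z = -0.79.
0.3122

sigmoid(-0.79) = 1/(1 + e^(0.79)) = 1/(1 + 2.203) = 0.3122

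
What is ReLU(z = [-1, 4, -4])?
h = [0, 4, 0]

ReLU applied element-wise: max(0,-1)=0, max(0,4)=4, max(0,-4)=0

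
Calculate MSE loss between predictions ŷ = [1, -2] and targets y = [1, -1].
MSE = 0.5

MSE = (1/2)((1-1)² + (-2--1)²) = (1/2)(0 + 1) = 0.5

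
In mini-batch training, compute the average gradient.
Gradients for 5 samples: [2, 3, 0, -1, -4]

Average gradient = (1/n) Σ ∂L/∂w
Average gradient = 0

Average = (1/5)(2 + 3 + 0 + -1 + -4) = 0/5 = 0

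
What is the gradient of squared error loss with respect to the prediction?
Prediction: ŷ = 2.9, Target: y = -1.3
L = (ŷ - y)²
∂L/∂ŷ = 8.4

∂L/∂ŷ = 2(ŷ - y) = 2(2.9 - -1.3) = 2(4.2) = 8.4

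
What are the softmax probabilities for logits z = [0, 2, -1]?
p = [0.1142, 0.8438, 0.042]

exp(z) = [1, 7.389, 0.3679]
Sum = 8.757
p = [0.1142, 0.8438, 0.042]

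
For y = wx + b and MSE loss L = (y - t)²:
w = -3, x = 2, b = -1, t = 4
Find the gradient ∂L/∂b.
∂L/∂b = -22

y = wx + b = (-3)(2) + -1 = -7
∂L/∂y = 2(y - t) = 2(-7 - 4) = -22
∂y/∂b = 1
∂L/∂b = ∂L/∂y · ∂y/∂b = -22 × 1 = -22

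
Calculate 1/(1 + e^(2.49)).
0.07656

sigmoid(-2.49) = 1/(1 + e^(2.49)) = 1/(1 + 12.06) = 0.07656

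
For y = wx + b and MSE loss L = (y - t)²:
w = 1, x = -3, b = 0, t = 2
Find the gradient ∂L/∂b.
∂L/∂b = -10

y = wx + b = (1)(-3) + 0 = -3
∂L/∂y = 2(y - t) = 2(-3 - 2) = -10
∂y/∂b = 1
∂L/∂b = ∂L/∂y · ∂y/∂b = -10 × 1 = -10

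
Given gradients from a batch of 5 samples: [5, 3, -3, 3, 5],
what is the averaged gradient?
Average gradient = 2.6

Average = (1/5)(5 + 3 + -3 + 3 + 5) = 13/5 = 2.6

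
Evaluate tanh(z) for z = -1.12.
-0.8076

tanh(-1.12) = (e^(-1.12) - e^(1.12))/(e^(-1.12) + e^(1.12)) = -0.8076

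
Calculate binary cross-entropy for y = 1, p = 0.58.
L = 0.5447

L = -1·log(0.58) - 0·log(0.42) = -log(0.58) = 0.5447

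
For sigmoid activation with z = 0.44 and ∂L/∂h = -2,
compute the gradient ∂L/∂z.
∂L/∂z = -0.4766

σ(0.44) = 0.6083
σ'(0.44) = σ(0.44)(1 - σ(0.44)) = 0.6083 × 0.3917 = 0.2383
∂L/∂z = ∂L/∂h · σ'(z) = -2 × 0.2383 = -0.4766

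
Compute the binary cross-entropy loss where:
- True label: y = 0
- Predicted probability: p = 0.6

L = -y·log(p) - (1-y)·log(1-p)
L = 0.9163

L = -0·log(0.6) - 1·log(0.4) = -log(0.4) = 0.9163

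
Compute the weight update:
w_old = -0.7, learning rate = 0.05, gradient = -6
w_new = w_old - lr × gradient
w_new = -0.4

w_new = w - η·∂L/∂w = -0.7 - 0.05×(-6) = -0.7 - (-0.3) = -0.4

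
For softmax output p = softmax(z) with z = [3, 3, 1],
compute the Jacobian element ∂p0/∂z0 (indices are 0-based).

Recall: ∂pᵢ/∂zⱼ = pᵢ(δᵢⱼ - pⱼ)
∂p0/∂z0 = 0.249

p = softmax(z) = [0.4683, 0.4683, 0.06338]
p0 = 0.4683

∂p0/∂z0 = p0(1 - p0) = 0.4683 × (1 - 0.4683) = 0.249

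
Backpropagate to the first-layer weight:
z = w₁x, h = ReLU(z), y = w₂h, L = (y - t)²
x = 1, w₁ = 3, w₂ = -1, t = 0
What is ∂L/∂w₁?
∂L/∂w₁ = 6

Forward pass:
z = w₁x = 3×1 = 3
h = ReLU(3) = 3
y = w₂h = -1×3 = -3

Backward pass:
∂L/∂y = 2(y - t) = 2(-3 - 0) = -6
∂y/∂h = w₂ = -1
∂h/∂z = 1 (ReLU derivative)
∂z/∂w₁ = x = 1

∂L/∂w₁ = -6 × -1 × 1 × 1 = 6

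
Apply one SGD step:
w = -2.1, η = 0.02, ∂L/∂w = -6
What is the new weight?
w_new = -1.98

w_new = w - η·∂L/∂w = -2.1 - 0.02×(-6) = -2.1 - (-0.12) = -1.98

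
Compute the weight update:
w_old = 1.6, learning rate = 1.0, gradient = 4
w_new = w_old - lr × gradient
w_new = -2.4

w_new = w - η·∂L/∂w = 1.6 - 1.0×(4) = 1.6 - (4) = -2.4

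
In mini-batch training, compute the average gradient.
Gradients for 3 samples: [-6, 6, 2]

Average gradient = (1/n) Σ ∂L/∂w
Average gradient = 0.6667

Average = (1/3)(-6 + 6 + 2) = 2/3 = 0.6667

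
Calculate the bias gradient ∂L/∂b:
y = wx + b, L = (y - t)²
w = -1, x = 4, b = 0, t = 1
∂L/∂b = -10

y = wx + b = (-1)(4) + 0 = -4
∂L/∂y = 2(y - t) = 2(-4 - 1) = -10
∂y/∂b = 1
∂L/∂b = ∂L/∂y · ∂y/∂b = -10 × 1 = -10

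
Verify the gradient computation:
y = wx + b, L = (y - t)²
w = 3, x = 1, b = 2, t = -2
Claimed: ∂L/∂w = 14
Correct

y = (3)(1) + 2 = 5
∂L/∂y = 2(y - t) = 2(5 - -2) = 14
∂y/∂w = x = 1
∂L/∂w = 14 × 1 = 14

Claimed value: 14
Correct: The correct gradient is 14.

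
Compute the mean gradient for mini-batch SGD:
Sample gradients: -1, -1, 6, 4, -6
Average gradient = 0.4

Average = (1/5)(-1 + -1 + 6 + 4 + -6) = 2/5 = 0.4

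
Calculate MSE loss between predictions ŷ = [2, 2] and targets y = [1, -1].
MSE = 5

MSE = (1/2)((2-1)² + (2--1)²) = (1/2)(1 + 9) = 5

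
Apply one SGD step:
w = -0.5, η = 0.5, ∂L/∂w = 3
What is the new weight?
w_new = -2

w_new = w - η·∂L/∂w = -0.5 - 0.5×(3) = -0.5 - (1.5) = -2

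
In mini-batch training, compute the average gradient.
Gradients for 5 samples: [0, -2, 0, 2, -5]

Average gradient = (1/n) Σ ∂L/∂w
Average gradient = -1

Average = (1/5)(0 + -2 + 0 + 2 + -5) = -5/5 = -1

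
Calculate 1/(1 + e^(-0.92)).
0.715

sigmoid(0.92) = 1/(1 + e^(-0.92)) = 1/(1 + 0.3985) = 0.715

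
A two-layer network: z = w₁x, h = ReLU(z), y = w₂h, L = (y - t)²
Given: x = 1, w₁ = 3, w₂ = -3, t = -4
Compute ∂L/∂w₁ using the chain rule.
∂L/∂w₁ = 30

Forward pass:
z = w₁x = 3×1 = 3
h = ReLU(3) = 3
y = w₂h = -3×3 = -9

Backward pass:
∂L/∂y = 2(y - t) = 2(-9 - -4) = -10
∂y/∂h = w₂ = -3
∂h/∂z = 1 (ReLU derivative)
∂z/∂w₁ = x = 1

∂L/∂w₁ = -10 × -3 × 1 × 1 = 30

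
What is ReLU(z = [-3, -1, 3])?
h = [0, 0, 3]

ReLU applied element-wise: max(0,-3)=0, max(0,-1)=0, max(0,3)=3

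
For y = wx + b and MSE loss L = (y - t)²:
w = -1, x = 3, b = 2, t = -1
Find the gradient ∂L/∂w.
∂L/∂w = 0

y = wx + b = (-1)(3) + 2 = -1
∂L/∂y = 2(y - t) = 2(-1 - -1) = 0
∂y/∂w = x = 3
∂L/∂w = ∂L/∂y · ∂y/∂w = 0 × 3 = 0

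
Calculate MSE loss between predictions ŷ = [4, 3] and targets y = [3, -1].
MSE = 8.5

MSE = (1/2)((4-3)² + (3--1)²) = (1/2)(1 + 16) = 8.5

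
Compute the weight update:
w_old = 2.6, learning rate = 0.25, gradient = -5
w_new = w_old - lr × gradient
w_new = 3.85

w_new = w - η·∂L/∂w = 2.6 - 0.25×(-5) = 2.6 - (-1.25) = 3.85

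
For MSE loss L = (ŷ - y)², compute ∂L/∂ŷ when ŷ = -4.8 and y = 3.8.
∂L/∂ŷ = -17.2

∂L/∂ŷ = 2(ŷ - y) = 2(-4.8 - 3.8) = 2(-8.6) = -17.2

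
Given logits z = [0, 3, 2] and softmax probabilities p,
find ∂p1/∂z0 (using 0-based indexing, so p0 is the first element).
∂p1/∂z0 = -0.02477

p = softmax(z) = [0.03512, 0.7054, 0.2595]
p1 = 0.7054, p0 = 0.03512

∂p1/∂z0 = -p1 × p0 = -0.7054 × 0.03512 = -0.02477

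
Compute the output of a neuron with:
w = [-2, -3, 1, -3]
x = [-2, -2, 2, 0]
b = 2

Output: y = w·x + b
y = 14

y = (-2)(-2) + (-3)(-2) + (1)(2) + (-3)(0) + 2 = 14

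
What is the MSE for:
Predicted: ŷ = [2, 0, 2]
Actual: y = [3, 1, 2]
MSE = 0.6667

MSE = (1/3)((2-3)² + (0-1)² + (2-2)²) = (1/3)(1 + 1 + 0) = 0.6667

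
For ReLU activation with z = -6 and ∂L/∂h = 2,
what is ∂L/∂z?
∂L/∂z = 0

h = ReLU(-6) = 0
Since z < 0: ∂h/∂z = 0
∂L/∂z = ∂L/∂h · ∂h/∂z = 2 × 0 = 0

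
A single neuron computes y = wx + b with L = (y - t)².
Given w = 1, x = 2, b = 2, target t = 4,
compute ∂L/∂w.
∂L/∂w = 0

y = wx + b = (1)(2) + 2 = 4
∂L/∂y = 2(y - t) = 2(4 - 4) = 0
∂y/∂w = x = 2
∂L/∂w = ∂L/∂y · ∂y/∂w = 0 × 2 = 0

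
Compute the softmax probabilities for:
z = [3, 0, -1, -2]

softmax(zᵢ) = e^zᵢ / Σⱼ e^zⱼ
p = [0.9304, 0.0463, 0.017, 0.0063]

exp(z) = [20.09, 1, 0.3679, 0.1353]
Sum = 21.59
p = [0.9304, 0.0463, 0.017, 0.0063]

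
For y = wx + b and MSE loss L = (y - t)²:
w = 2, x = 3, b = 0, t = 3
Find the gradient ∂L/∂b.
∂L/∂b = 6

y = wx + b = (2)(3) + 0 = 6
∂L/∂y = 2(y - t) = 2(6 - 3) = 6
∂y/∂b = 1
∂L/∂b = ∂L/∂y · ∂y/∂b = 6 × 1 = 6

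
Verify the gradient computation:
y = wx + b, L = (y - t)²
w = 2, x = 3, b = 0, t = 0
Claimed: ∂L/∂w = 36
Correct

y = (2)(3) + 0 = 6
∂L/∂y = 2(y - t) = 2(6 - 0) = 12
∂y/∂w = x = 3
∂L/∂w = 12 × 3 = 36

Claimed value: 36
Correct: The correct gradient is 36.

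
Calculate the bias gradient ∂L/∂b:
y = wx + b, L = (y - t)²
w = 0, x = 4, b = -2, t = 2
∂L/∂b = -8

y = wx + b = (0)(4) + -2 = -2
∂L/∂y = 2(y - t) = 2(-2 - 2) = -8
∂y/∂b = 1
∂L/∂b = ∂L/∂y · ∂y/∂b = -8 × 1 = -8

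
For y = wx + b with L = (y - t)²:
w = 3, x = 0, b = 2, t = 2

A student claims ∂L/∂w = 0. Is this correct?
Correct

y = (3)(0) + 2 = 2
∂L/∂y = 2(y - t) = 2(2 - 2) = 0
∂y/∂w = x = 0
∂L/∂w = 0 × 0 = 0

Claimed value: 0
Correct: The correct gradient is 0.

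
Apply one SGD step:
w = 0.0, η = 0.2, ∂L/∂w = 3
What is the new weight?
w_new = -0.6

w_new = w - η·∂L/∂w = 0.0 - 0.2×(3) = 0.0 - (0.6) = -0.6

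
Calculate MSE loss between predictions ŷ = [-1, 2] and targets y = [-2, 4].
MSE = 2.5

MSE = (1/2)((-1--2)² + (2-4)²) = (1/2)(1 + 4) = 2.5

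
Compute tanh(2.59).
0.9888

tanh(2.59) = (e^(2.59) - e^(-2.59))/(e^(2.59) + e^(-2.59)) = 0.9888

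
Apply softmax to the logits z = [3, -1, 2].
p = [0.7214, 0.0132, 0.2654]

exp(z) = [20.09, 0.3679, 7.389]
Sum = 27.84
p = [0.7214, 0.0132, 0.2654]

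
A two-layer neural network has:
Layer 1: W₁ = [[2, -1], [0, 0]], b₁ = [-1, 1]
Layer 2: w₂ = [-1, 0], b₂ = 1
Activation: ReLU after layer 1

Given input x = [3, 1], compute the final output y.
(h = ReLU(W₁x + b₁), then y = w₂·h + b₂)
y = -3

Layer 1 pre-activation: z₁ = [4, 1]
After ReLU: h = [4, 1]
Layer 2 output: y = -1×4 + 0×1 + 1 = -3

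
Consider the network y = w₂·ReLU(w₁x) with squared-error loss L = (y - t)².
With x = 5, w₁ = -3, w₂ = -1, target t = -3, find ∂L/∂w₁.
∂L/∂w₁ = 0

Forward pass:
z = w₁x = -3×5 = -15
h = ReLU(-15) = 0
y = w₂h = -1×0 = 0

Backward pass:
∂L/∂y = 2(y - t) = 2(0 - -3) = 6
∂y/∂h = w₂ = -1
∂h/∂z = 0 (ReLU derivative)
∂z/∂w₁ = x = 5

∂L/∂w₁ = 6 × -1 × 0 × 5 = 0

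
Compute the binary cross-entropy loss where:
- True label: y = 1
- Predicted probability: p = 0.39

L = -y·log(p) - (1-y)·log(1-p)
L = 0.9416

L = -1·log(0.39) - 0·log(0.61) = -log(0.39) = 0.9416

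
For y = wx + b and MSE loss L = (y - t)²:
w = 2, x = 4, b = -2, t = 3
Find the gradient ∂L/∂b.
∂L/∂b = 6

y = wx + b = (2)(4) + -2 = 6
∂L/∂y = 2(y - t) = 2(6 - 3) = 6
∂y/∂b = 1
∂L/∂b = ∂L/∂y · ∂y/∂b = 6 × 1 = 6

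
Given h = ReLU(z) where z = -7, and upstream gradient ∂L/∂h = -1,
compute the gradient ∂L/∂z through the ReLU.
∂L/∂z = 0

h = ReLU(-7) = 0
Since z < 0: ∂h/∂z = 0
∂L/∂z = ∂L/∂h · ∂h/∂z = -1 × 0 = 0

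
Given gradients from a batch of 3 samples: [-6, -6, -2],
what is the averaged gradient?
Average gradient = -4.667

Average = (1/3)(-6 + -6 + -2) = -14/3 = -4.667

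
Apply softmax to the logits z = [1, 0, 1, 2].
p = [0.1966, 0.0723, 0.1966, 0.5344]

exp(z) = [2.718, 1, 2.718, 7.389]
Sum = 13.83
p = [0.1966, 0.0723, 0.1966, 0.5344]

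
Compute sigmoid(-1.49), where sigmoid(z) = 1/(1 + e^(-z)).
0.1839

sigmoid(-1.49) = 1/(1 + e^(1.49)) = 1/(1 + 4.437) = 0.1839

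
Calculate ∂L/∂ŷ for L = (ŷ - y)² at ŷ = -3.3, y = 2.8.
∂L/∂ŷ = -12.2

∂L/∂ŷ = 2(ŷ - y) = 2(-3.3 - 2.8) = 2(-6.1) = -12.2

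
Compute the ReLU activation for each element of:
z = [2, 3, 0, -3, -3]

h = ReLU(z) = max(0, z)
h = [2, 3, 0, 0, 0]

ReLU applied element-wise: max(0,2)=2, max(0,3)=3, max(0,0)=0, max(0,-3)=0, max(0,-3)=0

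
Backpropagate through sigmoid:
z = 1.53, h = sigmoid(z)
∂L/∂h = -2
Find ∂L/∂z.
∂L/∂z = -0.2926

σ(1.53) = 0.822
σ'(1.53) = σ(1.53)(1 - σ(1.53)) = 0.822 × 0.178 = 0.1463
∂L/∂z = ∂L/∂h · σ'(z) = -2 × 0.1463 = -0.2926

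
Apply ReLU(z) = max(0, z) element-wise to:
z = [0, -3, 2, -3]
h = [0, 0, 2, 0]

ReLU applied element-wise: max(0,0)=0, max(0,-3)=0, max(0,2)=2, max(0,-3)=0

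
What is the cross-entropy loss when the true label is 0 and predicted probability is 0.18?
L = 0.1985

L = -0·log(0.18) - 1·log(0.82) = -log(0.82) = 0.1985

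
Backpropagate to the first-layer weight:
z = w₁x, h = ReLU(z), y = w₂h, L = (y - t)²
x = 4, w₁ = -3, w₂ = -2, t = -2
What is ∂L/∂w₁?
∂L/∂w₁ = 0

Forward pass:
z = w₁x = -3×4 = -12
h = ReLU(-12) = 0
y = w₂h = -2×0 = 0

Backward pass:
∂L/∂y = 2(y - t) = 2(0 - -2) = 4
∂y/∂h = w₂ = -2
∂h/∂z = 0 (ReLU derivative)
∂z/∂w₁ = x = 4

∂L/∂w₁ = 4 × -2 × 0 × 4 = 0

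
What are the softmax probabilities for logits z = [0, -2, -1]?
p = [0.6652, 0.09, 0.2447]

exp(z) = [1, 0.1353, 0.3679]
Sum = 1.503
p = [0.6652, 0.09, 0.2447]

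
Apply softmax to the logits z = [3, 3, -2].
p = [0.4983, 0.4983, 0.0034]

exp(z) = [20.09, 20.09, 0.1353]
Sum = 40.31
p = [0.4983, 0.4983, 0.0034]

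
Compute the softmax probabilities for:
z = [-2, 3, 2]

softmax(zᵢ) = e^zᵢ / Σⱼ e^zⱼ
p = [0.0049, 0.7275, 0.2676]

exp(z) = [0.1353, 20.09, 7.389]
Sum = 27.61
p = [0.0049, 0.7275, 0.2676]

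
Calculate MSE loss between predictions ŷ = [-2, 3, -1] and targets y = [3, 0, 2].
MSE = 14.33

MSE = (1/3)((-2-3)² + (3-0)² + (-1-2)²) = (1/3)(25 + 9 + 9) = 14.33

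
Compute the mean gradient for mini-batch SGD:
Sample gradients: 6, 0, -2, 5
Average gradient = 2.25

Average = (1/4)(6 + 0 + -2 + 5) = 9/4 = 2.25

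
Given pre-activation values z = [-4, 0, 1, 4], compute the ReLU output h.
h = [0, 0, 1, 4]

ReLU applied element-wise: max(0,-4)=0, max(0,0)=0, max(0,1)=1, max(0,4)=4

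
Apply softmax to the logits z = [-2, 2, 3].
p = [0.0049, 0.2676, 0.7275]

exp(z) = [0.1353, 7.389, 20.09]
Sum = 27.61
p = [0.0049, 0.2676, 0.7275]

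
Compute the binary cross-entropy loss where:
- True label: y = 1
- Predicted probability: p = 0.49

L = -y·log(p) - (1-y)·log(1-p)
L = 0.7133

L = -1·log(0.49) - 0·log(0.51) = -log(0.49) = 0.7133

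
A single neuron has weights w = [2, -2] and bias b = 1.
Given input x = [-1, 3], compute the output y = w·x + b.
y = -7

y = (2)(-1) + (-2)(3) + 1 = -7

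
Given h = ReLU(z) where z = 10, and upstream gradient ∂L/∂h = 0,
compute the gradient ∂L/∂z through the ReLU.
∂L/∂z = 0

h = ReLU(10) = 10
Since z > 0: ∂h/∂z = 1
∂L/∂z = ∂L/∂h · ∂h/∂z = 0 × 1 = 0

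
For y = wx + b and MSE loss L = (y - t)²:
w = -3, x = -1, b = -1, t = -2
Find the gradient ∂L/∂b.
∂L/∂b = 8

y = wx + b = (-3)(-1) + -1 = 2
∂L/∂y = 2(y - t) = 2(2 - -2) = 8
∂y/∂b = 1
∂L/∂b = ∂L/∂y · ∂y/∂b = 8 × 1 = 8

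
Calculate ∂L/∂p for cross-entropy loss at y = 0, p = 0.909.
∂L/∂p = 10.99

∂L/∂p = -y/p + (1-y)/(1-p) = 0 + 1/0.091 = 10.99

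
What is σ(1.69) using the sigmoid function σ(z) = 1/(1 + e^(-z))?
0.8442

sigmoid(1.69) = 1/(1 + e^(-1.69)) = 1/(1 + 0.1845) = 0.8442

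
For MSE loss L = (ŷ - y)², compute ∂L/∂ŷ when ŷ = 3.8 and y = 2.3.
∂L/∂ŷ = 3.0

∂L/∂ŷ = 2(ŷ - y) = 2(3.8 - 2.3) = 2(1.5) = 3.0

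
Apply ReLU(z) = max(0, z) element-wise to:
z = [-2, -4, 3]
h = [0, 0, 3]

ReLU applied element-wise: max(0,-2)=0, max(0,-4)=0, max(0,3)=3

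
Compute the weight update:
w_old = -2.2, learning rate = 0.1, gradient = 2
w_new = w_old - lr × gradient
w_new = -2.4

w_new = w - η·∂L/∂w = -2.2 - 0.1×(2) = -2.2 - (0.2) = -2.4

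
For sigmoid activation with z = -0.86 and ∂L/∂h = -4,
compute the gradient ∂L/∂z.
∂L/∂z = -0.8357

σ(-0.86) = 0.2973
σ'(-0.86) = σ(-0.86)(1 - σ(-0.86)) = 0.2973 × 0.7027 = 0.2089
∂L/∂z = ∂L/∂h · σ'(z) = -4 × 0.2089 = -0.8357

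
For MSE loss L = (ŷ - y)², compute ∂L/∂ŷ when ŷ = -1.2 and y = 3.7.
∂L/∂ŷ = -9.8

∂L/∂ŷ = 2(ŷ - y) = 2(-1.2 - 3.7) = 2(-4.9) = -9.8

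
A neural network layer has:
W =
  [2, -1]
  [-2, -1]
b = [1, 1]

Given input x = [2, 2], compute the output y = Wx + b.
y = [3, -5]

Wx = [2×2 + -1×2, -2×2 + -1×2]
   = [2, -6]
y = Wx + b = [2 + 1, -6 + 1] = [3, -5]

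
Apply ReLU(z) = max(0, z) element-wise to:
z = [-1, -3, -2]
h = [0, 0, 0]

ReLU applied element-wise: max(0,-1)=0, max(0,-3)=0, max(0,-2)=0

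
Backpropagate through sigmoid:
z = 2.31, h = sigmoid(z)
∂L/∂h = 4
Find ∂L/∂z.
∂L/∂z = 0.3286

σ(2.31) = 0.9097
σ'(2.31) = σ(2.31)(1 - σ(2.31)) = 0.9097 × 0.0903 = 0.08214
∂L/∂z = ∂L/∂h · σ'(z) = 4 × 0.08214 = 0.3286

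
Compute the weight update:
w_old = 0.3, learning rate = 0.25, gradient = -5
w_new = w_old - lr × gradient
w_new = 1.55

w_new = w - η·∂L/∂w = 0.3 - 0.25×(-5) = 0.3 - (-1.25) = 1.55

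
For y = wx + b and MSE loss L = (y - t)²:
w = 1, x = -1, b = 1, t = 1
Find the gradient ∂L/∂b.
∂L/∂b = -2

y = wx + b = (1)(-1) + 1 = 0
∂L/∂y = 2(y - t) = 2(0 - 1) = -2
∂y/∂b = 1
∂L/∂b = ∂L/∂y · ∂y/∂b = -2 × 1 = -2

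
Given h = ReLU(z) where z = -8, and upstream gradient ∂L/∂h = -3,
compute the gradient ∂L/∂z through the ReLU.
∂L/∂z = 0

h = ReLU(-8) = 0
Since z < 0: ∂h/∂z = 0
∂L/∂z = ∂L/∂h · ∂h/∂z = -3 × 0 = 0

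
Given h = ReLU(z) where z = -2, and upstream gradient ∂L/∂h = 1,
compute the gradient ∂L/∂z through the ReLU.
∂L/∂z = 0

h = ReLU(-2) = 0
Since z < 0: ∂h/∂z = 0
∂L/∂z = ∂L/∂h · ∂h/∂z = 1 × 0 = 0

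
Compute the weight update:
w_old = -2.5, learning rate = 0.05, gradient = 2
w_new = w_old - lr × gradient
w_new = -2.6

w_new = w - η·∂L/∂w = -2.5 - 0.05×(2) = -2.5 - (0.1) = -2.6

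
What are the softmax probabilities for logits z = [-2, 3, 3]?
p = [0.0034, 0.4983, 0.4983]

exp(z) = [0.1353, 20.09, 20.09]
Sum = 40.31
p = [0.0034, 0.4983, 0.4983]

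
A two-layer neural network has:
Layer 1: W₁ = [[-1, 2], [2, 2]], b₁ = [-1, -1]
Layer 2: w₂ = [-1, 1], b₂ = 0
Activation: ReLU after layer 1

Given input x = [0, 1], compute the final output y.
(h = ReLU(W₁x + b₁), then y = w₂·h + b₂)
y = 0

Layer 1 pre-activation: z₁ = [1, 1]
After ReLU: h = [1, 1]
Layer 2 output: y = -1×1 + 1×1 + 0 = 0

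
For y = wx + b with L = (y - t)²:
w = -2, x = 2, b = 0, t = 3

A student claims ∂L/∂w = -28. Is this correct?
Correct

y = (-2)(2) + 0 = -4
∂L/∂y = 2(y - t) = 2(-4 - 3) = -14
∂y/∂w = x = 2
∂L/∂w = -14 × 2 = -28

Claimed value: -28
Correct: The correct gradient is -28.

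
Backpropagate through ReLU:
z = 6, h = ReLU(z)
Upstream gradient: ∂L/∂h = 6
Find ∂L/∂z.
∂L/∂z = 6

h = ReLU(6) = 6
Since z > 0: ∂h/∂z = 1
∂L/∂z = ∂L/∂h · ∂h/∂z = 6 × 1 = 6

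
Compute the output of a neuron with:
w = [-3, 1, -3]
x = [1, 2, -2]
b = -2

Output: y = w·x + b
y = 3

y = (-3)(1) + (1)(2) + (-3)(-2) + -2 = 3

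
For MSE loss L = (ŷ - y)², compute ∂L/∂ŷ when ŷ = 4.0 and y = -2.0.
∂L/∂ŷ = 12.0

∂L/∂ŷ = 2(ŷ - y) = 2(4.0 - -2.0) = 2(6.0) = 12.0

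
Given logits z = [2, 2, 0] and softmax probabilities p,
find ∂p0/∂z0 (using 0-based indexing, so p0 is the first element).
∂p0/∂z0 = 0.249

p = softmax(z) = [0.4683, 0.4683, 0.06338]
p0 = 0.4683

∂p0/∂z0 = p0(1 - p0) = 0.4683 × (1 - 0.4683) = 0.249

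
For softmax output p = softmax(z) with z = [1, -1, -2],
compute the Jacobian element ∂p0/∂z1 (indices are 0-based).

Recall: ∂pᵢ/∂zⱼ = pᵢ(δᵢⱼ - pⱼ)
∂p0/∂z1 = -0.09636

p = softmax(z) = [0.8438, 0.1142, 0.04201]
p0 = 0.8438, p1 = 0.1142

∂p0/∂z1 = -p0 × p1 = -0.8438 × 0.1142 = -0.09636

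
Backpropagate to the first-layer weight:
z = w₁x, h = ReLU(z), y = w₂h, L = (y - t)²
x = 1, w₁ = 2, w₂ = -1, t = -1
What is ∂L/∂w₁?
∂L/∂w₁ = 2

Forward pass:
z = w₁x = 2×1 = 2
h = ReLU(2) = 2
y = w₂h = -1×2 = -2

Backward pass:
∂L/∂y = 2(y - t) = 2(-2 - -1) = -2
∂y/∂h = w₂ = -1
∂h/∂z = 1 (ReLU derivative)
∂z/∂w₁ = x = 1

∂L/∂w₁ = -2 × -1 × 1 × 1 = 2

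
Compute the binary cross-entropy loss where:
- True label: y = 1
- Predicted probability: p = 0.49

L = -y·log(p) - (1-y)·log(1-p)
L = 0.7133

L = -1·log(0.49) - 0·log(0.51) = -log(0.49) = 0.7133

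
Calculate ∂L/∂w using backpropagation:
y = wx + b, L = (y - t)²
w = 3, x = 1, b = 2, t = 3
∂L/∂w = 4

y = wx + b = (3)(1) + 2 = 5
∂L/∂y = 2(y - t) = 2(5 - 3) = 4
∂y/∂w = x = 1
∂L/∂w = ∂L/∂y · ∂y/∂w = 4 × 1 = 4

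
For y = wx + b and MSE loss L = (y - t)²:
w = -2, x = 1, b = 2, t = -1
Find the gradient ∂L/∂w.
∂L/∂w = 2

y = wx + b = (-2)(1) + 2 = 0
∂L/∂y = 2(y - t) = 2(0 - -1) = 2
∂y/∂w = x = 1
∂L/∂w = ∂L/∂y · ∂y/∂w = 2 × 1 = 2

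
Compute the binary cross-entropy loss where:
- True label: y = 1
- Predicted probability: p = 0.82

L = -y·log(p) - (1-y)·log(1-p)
L = 0.1985

L = -1·log(0.82) - 0·log(0.18) = -log(0.82) = 0.1985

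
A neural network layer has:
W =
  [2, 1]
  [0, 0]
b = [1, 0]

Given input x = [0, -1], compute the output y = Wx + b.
y = [0, 0]

Wx = [2×0 + 1×-1, 0×0 + 0×-1]
   = [-1, 0]
y = Wx + b = [-1 + 1, 0 + 0] = [0, 0]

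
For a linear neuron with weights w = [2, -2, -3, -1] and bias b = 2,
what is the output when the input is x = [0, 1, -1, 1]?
y = 2

y = (2)(0) + (-2)(1) + (-3)(-1) + (-1)(1) + 2 = 2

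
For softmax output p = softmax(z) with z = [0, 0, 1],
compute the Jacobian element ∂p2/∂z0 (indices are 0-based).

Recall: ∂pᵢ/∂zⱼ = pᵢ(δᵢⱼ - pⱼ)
∂p2/∂z0 = -0.1221

p = softmax(z) = [0.2119, 0.2119, 0.5761]
p2 = 0.5761, p0 = 0.2119

∂p2/∂z0 = -p2 × p0 = -0.5761 × 0.2119 = -0.1221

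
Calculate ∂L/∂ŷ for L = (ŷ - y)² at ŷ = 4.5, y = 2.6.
∂L/∂ŷ = 3.8

∂L/∂ŷ = 2(ŷ - y) = 2(4.5 - 2.6) = 2(1.9) = 3.8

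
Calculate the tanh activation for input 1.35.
0.8741

tanh(1.35) = (e^(1.35) - e^(-1.35))/(e^(1.35) + e^(-1.35)) = 0.8741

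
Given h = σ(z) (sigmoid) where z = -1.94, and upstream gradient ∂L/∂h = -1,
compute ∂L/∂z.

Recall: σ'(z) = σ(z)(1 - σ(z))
∂L/∂z = -0.1099

σ(-1.94) = 0.1256
σ'(-1.94) = σ(-1.94)(1 - σ(-1.94)) = 0.1256 × 0.8744 = 0.1099
∂L/∂z = ∂L/∂h · σ'(z) = -1 × 0.1099 = -0.1099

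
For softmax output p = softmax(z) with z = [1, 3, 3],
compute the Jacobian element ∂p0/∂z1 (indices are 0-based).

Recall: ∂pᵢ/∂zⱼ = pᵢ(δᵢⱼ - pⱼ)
∂p0/∂z1 = -0.02968

p = softmax(z) = [0.06338, 0.4683, 0.4683]
p0 = 0.06338, p1 = 0.4683

∂p0/∂z1 = -p0 × p1 = -0.06338 × 0.4683 = -0.02968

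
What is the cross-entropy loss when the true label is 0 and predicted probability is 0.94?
L = 2.813

L = -0·log(0.94) - 1·log(0.06) = -log(0.06) = 2.813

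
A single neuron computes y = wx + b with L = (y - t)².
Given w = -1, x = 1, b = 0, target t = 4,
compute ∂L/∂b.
∂L/∂b = -10

y = wx + b = (-1)(1) + 0 = -1
∂L/∂y = 2(y - t) = 2(-1 - 4) = -10
∂y/∂b = 1
∂L/∂b = ∂L/∂y · ∂y/∂b = -10 × 1 = -10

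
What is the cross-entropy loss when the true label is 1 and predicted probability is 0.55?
L = 0.5978

L = -1·log(0.55) - 0·log(0.45) = -log(0.55) = 0.5978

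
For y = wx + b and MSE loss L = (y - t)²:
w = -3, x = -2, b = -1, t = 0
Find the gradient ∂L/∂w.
∂L/∂w = -20

y = wx + b = (-3)(-2) + -1 = 5
∂L/∂y = 2(y - t) = 2(5 - 0) = 10
∂y/∂w = x = -2
∂L/∂w = ∂L/∂y · ∂y/∂w = 10 × -2 = -20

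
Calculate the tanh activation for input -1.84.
-0.9508

tanh(-1.84) = (e^(-1.84) - e^(1.84))/(e^(-1.84) + e^(1.84)) = -0.9508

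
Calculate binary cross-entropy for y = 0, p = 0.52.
L = 0.734

L = -0·log(0.52) - 1·log(0.48) = -log(0.48) = 0.734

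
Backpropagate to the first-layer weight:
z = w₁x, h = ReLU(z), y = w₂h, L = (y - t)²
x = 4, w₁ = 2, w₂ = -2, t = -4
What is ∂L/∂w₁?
∂L/∂w₁ = 192

Forward pass:
z = w₁x = 2×4 = 8
h = ReLU(8) = 8
y = w₂h = -2×8 = -16

Backward pass:
∂L/∂y = 2(y - t) = 2(-16 - -4) = -24
∂y/∂h = w₂ = -2
∂h/∂z = 1 (ReLU derivative)
∂z/∂w₁ = x = 4

∂L/∂w₁ = -24 × -2 × 1 × 4 = 192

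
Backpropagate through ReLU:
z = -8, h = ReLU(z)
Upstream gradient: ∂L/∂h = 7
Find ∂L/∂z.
∂L/∂z = 0

h = ReLU(-8) = 0
Since z < 0: ∂h/∂z = 0
∂L/∂z = ∂L/∂h · ∂h/∂z = 7 × 0 = 0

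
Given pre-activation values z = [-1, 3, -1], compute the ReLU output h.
h = [0, 3, 0]

ReLU applied element-wise: max(0,-1)=0, max(0,3)=3, max(0,-1)=0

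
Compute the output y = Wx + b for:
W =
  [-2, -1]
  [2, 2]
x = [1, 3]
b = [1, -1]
y = [-4, 7]

Wx = [-2×1 + -1×3, 2×1 + 2×3]
   = [-5, 8]
y = Wx + b = [-5 + 1, 8 + -1] = [-4, 7]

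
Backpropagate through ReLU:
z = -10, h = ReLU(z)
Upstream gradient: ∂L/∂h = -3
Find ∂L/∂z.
∂L/∂z = 0

h = ReLU(-10) = 0
Since z < 0: ∂h/∂z = 0
∂L/∂z = ∂L/∂h · ∂h/∂z = -3 × 0 = 0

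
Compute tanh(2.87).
0.9936

tanh(2.87) = (e^(2.87) - e^(-2.87))/(e^(2.87) + e^(-2.87)) = 0.9936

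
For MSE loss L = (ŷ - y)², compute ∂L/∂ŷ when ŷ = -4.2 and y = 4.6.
∂L/∂ŷ = -17.6

∂L/∂ŷ = 2(ŷ - y) = 2(-4.2 - 4.6) = 2(-8.8) = -17.6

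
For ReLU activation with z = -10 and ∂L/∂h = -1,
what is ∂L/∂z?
∂L/∂z = 0

h = ReLU(-10) = 0
Since z < 0: ∂h/∂z = 0
∂L/∂z = ∂L/∂h · ∂h/∂z = -1 × 0 = 0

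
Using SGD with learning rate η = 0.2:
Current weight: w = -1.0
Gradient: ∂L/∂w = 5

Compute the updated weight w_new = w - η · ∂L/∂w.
w_new = -2

w_new = w - η·∂L/∂w = -1.0 - 0.2×(5) = -1.0 - (1) = -2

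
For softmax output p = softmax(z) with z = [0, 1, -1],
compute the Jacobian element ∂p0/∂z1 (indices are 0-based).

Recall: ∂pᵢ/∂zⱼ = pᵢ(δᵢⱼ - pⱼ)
∂p0/∂z1 = -0.1628

p = softmax(z) = [0.2447, 0.6652, 0.09003]
p0 = 0.2447, p1 = 0.6652

∂p0/∂z1 = -p0 × p1 = -0.2447 × 0.6652 = -0.1628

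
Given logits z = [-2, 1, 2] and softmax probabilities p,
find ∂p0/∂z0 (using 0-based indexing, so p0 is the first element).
∂p0/∂z0 = 0.01304

p = softmax(z) = [0.01321, 0.2654, 0.7214]
p0 = 0.01321

∂p0/∂z0 = p0(1 - p0) = 0.01321 × (1 - 0.01321) = 0.01304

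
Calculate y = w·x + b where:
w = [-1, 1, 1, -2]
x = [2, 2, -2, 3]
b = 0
y = -8

y = (-1)(2) + (1)(2) + (1)(-2) + (-2)(3) + 0 = -8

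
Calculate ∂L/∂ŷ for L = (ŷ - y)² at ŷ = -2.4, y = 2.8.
∂L/∂ŷ = -10.4

∂L/∂ŷ = 2(ŷ - y) = 2(-2.4 - 2.8) = 2(-5.2) = -10.4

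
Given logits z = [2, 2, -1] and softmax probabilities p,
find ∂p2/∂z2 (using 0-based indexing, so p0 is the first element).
∂p2/∂z2 = 0.0237

p = softmax(z) = [0.4879, 0.4879, 0.02429]
p2 = 0.02429

∂p2/∂z2 = p2(1 - p2) = 0.02429 × (1 - 0.02429) = 0.0237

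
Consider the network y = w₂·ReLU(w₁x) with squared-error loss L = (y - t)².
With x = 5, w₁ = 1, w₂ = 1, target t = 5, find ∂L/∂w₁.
∂L/∂w₁ = 0

Forward pass:
z = w₁x = 1×5 = 5
h = ReLU(5) = 5
y = w₂h = 1×5 = 5

Backward pass:
∂L/∂y = 2(y - t) = 2(5 - 5) = 0
∂y/∂h = w₂ = 1
∂h/∂z = 1 (ReLU derivative)
∂z/∂w₁ = x = 5

∂L/∂w₁ = 0 × 1 × 1 × 5 = 0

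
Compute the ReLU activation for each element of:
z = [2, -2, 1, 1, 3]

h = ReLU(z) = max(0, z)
h = [2, 0, 1, 1, 3]

ReLU applied element-wise: max(0,2)=2, max(0,-2)=0, max(0,1)=1, max(0,1)=1, max(0,3)=3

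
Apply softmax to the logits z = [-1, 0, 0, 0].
p = [0.1092, 0.2969, 0.2969, 0.2969]

exp(z) = [0.3679, 1, 1, 1]
Sum = 3.368
p = [0.1092, 0.2969, 0.2969, 0.2969]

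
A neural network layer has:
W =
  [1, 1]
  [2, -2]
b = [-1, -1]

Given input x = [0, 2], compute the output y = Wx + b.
y = [1, -5]

Wx = [1×0 + 1×2, 2×0 + -2×2]
   = [2, -4]
y = Wx + b = [2 + -1, -4 + -1] = [1, -5]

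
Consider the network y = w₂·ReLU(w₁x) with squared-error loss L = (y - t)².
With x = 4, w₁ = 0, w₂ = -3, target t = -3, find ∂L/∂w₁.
∂L/∂w₁ = 0

Forward pass:
z = w₁x = 0×4 = 0
h = ReLU(0) = 0
y = w₂h = -3×0 = 0

Backward pass:
∂L/∂y = 2(y - t) = 2(0 - -3) = 6
∂y/∂h = w₂ = -3
∂h/∂z = 0 (ReLU derivative)
∂z/∂w₁ = x = 4

∂L/∂w₁ = 6 × -3 × 0 × 4 = 0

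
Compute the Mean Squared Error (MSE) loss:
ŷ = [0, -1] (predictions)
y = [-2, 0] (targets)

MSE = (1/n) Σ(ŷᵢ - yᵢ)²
MSE = 2.5

MSE = (1/2)((0--2)² + (-1-0)²) = (1/2)(4 + 1) = 2.5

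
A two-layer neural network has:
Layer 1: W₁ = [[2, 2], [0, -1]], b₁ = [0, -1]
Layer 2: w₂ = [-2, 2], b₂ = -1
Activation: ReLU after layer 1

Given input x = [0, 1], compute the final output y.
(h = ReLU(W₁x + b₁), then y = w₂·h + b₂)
y = -5

Layer 1 pre-activation: z₁ = [2, -2]
After ReLU: h = [2, 0]
Layer 2 output: y = -2×2 + 2×0 + -1 = -5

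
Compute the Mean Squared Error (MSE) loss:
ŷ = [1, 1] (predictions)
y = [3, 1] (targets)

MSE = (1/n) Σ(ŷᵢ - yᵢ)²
MSE = 2

MSE = (1/2)((1-3)² + (1-1)²) = (1/2)(4 + 0) = 2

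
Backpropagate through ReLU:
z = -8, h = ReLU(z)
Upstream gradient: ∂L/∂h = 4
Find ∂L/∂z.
∂L/∂z = 0

h = ReLU(-8) = 0
Since z < 0: ∂h/∂z = 0
∂L/∂z = ∂L/∂h · ∂h/∂z = 4 × 0 = 0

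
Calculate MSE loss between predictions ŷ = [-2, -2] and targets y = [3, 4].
MSE = 30.5

MSE = (1/2)((-2-3)² + (-2-4)²) = (1/2)(25 + 36) = 30.5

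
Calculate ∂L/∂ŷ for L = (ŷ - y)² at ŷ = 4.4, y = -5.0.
∂L/∂ŷ = 18.8

∂L/∂ŷ = 2(ŷ - y) = 2(4.4 - -5.0) = 2(9.4) = 18.8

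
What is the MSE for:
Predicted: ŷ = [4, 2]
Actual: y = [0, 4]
MSE = 10

MSE = (1/2)((4-0)² + (2-4)²) = (1/2)(16 + 4) = 10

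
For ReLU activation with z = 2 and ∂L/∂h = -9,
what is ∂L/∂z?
∂L/∂z = -9

h = ReLU(2) = 2
Since z > 0: ∂h/∂z = 1
∂L/∂z = ∂L/∂h · ∂h/∂z = -9 × 1 = -9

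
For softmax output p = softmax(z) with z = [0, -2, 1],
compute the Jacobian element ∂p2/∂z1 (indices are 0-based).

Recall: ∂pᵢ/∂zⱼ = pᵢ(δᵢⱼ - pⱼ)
∂p2/∂z1 = -0.02477

p = softmax(z) = [0.2595, 0.03512, 0.7054]
p2 = 0.7054, p1 = 0.03512

∂p2/∂z1 = -p2 × p1 = -0.7054 × 0.03512 = -0.02477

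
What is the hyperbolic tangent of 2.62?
0.9895

tanh(2.62) = (e^(2.62) - e^(-2.62))/(e^(2.62) + e^(-2.62)) = 0.9895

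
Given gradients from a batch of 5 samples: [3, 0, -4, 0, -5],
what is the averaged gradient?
Average gradient = -1.2

Average = (1/5)(3 + 0 + -4 + 0 + -5) = -6/5 = -1.2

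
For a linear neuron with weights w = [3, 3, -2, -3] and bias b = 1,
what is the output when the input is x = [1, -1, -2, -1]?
y = 8

y = (3)(1) + (3)(-1) + (-2)(-2) + (-3)(-1) + 1 = 8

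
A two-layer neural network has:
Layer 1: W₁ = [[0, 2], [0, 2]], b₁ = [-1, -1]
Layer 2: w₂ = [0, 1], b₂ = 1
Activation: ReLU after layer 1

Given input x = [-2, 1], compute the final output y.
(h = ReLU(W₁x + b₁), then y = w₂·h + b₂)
y = 2

Layer 1 pre-activation: z₁ = [1, 1]
After ReLU: h = [1, 1]
Layer 2 output: y = 0×1 + 1×1 + 1 = 2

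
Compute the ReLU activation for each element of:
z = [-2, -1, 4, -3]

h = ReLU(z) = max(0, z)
h = [0, 0, 4, 0]

ReLU applied element-wise: max(0,-2)=0, max(0,-1)=0, max(0,4)=4, max(0,-3)=0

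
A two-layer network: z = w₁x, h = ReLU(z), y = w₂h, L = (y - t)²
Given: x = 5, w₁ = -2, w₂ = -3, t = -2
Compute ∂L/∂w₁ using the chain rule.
∂L/∂w₁ = 0

Forward pass:
z = w₁x = -2×5 = -10
h = ReLU(-10) = 0
y = w₂h = -3×0 = 0

Backward pass:
∂L/∂y = 2(y - t) = 2(0 - -2) = 4
∂y/∂h = w₂ = -3
∂h/∂z = 0 (ReLU derivative)
∂z/∂w₁ = x = 5

∂L/∂w₁ = 4 × -3 × 0 × 5 = 0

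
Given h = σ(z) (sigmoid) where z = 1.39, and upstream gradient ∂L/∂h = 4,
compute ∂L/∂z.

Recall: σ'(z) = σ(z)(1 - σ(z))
∂L/∂z = 0.6386

σ(1.39) = 0.8006
σ'(1.39) = σ(1.39)(1 - σ(1.39)) = 0.8006 × 0.1994 = 0.1596
∂L/∂z = ∂L/∂h · σ'(z) = 4 × 0.1596 = 0.6386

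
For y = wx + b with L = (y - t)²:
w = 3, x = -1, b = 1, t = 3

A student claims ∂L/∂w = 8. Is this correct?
Incorrect

y = (3)(-1) + 1 = -2
∂L/∂y = 2(y - t) = 2(-2 - 3) = -10
∂y/∂w = x = -1
∂L/∂w = -10 × -1 = 10

Claimed value: 8
Incorrect: The correct gradient is 10.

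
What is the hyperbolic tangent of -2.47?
-0.9858

tanh(-2.47) = (e^(-2.47) - e^(2.47))/(e^(-2.47) + e^(2.47)) = -0.9858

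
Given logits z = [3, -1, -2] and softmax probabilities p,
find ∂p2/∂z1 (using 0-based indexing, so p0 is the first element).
∂p2/∂z1 = -0.0001175

p = softmax(z) = [0.9756, 0.01787, 0.006573]
p2 = 0.006573, p1 = 0.01787

∂p2/∂z1 = -p2 × p1 = -0.006573 × 0.01787 = -0.0001175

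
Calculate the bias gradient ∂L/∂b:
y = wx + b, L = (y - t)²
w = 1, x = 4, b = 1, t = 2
∂L/∂b = 6

y = wx + b = (1)(4) + 1 = 5
∂L/∂y = 2(y - t) = 2(5 - 2) = 6
∂y/∂b = 1
∂L/∂b = ∂L/∂y · ∂y/∂b = 6 × 1 = 6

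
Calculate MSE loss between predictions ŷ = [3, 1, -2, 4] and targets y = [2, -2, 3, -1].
MSE = 15

MSE = (1/4)((3-2)² + (1--2)² + (-2-3)² + (4--1)²) = (1/4)(1 + 9 + 25 + 25) = 15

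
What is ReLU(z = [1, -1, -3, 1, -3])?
h = [1, 0, 0, 1, 0]

ReLU applied element-wise: max(0,1)=1, max(0,-1)=0, max(0,-3)=0, max(0,1)=1, max(0,-3)=0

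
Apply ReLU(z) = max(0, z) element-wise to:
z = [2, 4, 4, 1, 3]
h = [2, 4, 4, 1, 3]

ReLU applied element-wise: max(0,2)=2, max(0,4)=4, max(0,4)=4, max(0,1)=1, max(0,3)=3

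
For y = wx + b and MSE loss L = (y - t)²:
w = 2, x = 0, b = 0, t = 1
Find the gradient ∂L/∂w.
∂L/∂w = 0

y = wx + b = (2)(0) + 0 = 0
∂L/∂y = 2(y - t) = 2(0 - 1) = -2
∂y/∂w = x = 0
∂L/∂w = ∂L/∂y · ∂y/∂w = -2 × 0 = 0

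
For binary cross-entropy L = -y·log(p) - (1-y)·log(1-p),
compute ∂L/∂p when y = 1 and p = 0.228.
∂L/∂p = -4.386

∂L/∂p = -y/p + (1-y)/(1-p) = -1/0.228 + 0 = -4.386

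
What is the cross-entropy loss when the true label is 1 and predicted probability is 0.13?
L = 2.04

L = -1·log(0.13) - 0·log(0.87) = -log(0.13) = 2.04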